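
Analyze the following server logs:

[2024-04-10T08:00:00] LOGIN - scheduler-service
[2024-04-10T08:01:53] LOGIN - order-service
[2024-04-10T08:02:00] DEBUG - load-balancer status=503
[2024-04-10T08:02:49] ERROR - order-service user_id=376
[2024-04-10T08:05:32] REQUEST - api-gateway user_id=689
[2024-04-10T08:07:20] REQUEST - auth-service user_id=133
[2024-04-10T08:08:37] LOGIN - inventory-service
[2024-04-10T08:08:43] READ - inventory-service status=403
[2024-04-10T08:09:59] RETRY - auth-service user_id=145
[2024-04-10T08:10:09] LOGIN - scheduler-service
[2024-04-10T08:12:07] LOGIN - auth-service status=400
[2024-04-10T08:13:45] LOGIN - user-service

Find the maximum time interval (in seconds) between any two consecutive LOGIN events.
404

To find the longest gap:

1. Extract all LOGIN events in chronological order
2. Calculate time differences between consecutive events
3. Find the maximum difference
4. Longest gap: 404 seconds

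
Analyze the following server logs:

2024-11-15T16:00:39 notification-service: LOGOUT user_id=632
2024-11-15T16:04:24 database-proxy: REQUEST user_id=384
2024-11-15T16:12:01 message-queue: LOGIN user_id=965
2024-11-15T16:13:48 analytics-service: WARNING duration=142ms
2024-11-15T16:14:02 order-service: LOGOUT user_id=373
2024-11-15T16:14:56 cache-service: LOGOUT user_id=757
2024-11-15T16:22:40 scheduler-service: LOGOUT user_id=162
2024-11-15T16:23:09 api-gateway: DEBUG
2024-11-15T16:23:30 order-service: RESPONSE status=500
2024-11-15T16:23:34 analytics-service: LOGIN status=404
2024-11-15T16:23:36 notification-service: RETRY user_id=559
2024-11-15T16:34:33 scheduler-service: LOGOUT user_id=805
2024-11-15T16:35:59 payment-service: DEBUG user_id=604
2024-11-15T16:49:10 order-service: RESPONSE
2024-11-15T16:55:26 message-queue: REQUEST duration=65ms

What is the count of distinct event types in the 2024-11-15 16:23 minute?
4

To count unique event types:

1. Filter events in the minute starting at 2024-11-15 16:23
2. Extract event types from matching entries
3. Count unique types: 4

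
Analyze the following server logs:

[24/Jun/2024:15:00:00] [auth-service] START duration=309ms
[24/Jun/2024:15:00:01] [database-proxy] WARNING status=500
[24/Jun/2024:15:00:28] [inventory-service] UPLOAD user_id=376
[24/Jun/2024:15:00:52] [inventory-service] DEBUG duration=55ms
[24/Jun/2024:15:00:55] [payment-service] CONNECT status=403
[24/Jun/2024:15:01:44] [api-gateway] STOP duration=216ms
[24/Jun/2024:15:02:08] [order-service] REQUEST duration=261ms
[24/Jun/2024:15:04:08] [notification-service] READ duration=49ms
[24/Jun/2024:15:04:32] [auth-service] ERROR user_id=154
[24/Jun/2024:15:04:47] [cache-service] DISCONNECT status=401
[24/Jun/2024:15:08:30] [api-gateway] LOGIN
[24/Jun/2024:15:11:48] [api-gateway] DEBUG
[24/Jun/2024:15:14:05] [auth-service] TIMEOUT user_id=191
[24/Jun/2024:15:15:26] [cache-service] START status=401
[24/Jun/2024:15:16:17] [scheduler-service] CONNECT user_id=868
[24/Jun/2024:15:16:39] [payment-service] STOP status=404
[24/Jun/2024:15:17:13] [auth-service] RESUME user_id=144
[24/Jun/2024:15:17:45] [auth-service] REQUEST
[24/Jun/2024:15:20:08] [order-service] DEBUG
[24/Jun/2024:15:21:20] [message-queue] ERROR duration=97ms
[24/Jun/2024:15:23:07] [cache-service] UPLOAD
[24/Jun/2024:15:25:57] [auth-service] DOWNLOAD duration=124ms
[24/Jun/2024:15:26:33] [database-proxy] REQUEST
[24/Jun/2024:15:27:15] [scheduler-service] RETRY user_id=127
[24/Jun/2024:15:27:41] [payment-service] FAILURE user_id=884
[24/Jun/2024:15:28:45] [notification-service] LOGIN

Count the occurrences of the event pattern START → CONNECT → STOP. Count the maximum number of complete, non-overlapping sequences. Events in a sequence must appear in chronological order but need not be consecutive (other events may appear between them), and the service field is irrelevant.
2

To count sequences:

1. Look for pattern: START → CONNECT → STOP
2. Greedily scan the log in chronological order, matching each sequence element in turn (ignoring service)
3. Each time the full pattern completes, increment the count and restart matching from the next event
4. Complete non-overlapping sequences found: 2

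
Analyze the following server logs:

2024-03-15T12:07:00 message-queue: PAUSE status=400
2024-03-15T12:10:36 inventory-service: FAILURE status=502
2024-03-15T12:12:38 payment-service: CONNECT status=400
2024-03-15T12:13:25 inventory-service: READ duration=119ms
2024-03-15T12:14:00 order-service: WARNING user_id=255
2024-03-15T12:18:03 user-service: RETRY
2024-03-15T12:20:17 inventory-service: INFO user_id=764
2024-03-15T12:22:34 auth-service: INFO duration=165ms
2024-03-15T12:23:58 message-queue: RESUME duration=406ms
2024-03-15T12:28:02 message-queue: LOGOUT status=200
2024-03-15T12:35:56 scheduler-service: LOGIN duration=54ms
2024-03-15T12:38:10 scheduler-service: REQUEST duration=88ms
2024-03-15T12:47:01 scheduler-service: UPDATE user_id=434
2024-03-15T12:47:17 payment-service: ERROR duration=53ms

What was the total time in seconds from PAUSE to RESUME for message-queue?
1018

To calculate state duration:

1. Find PAUSE event for message-queue: 2024-03-15T12:07:00
2. Find RESUME event for message-queue: 2024-03-15T12:23:58
3. Calculate duration: 2024-03-15T12:23:58 - 2024-03-15T12:07:00 = 1018 seconds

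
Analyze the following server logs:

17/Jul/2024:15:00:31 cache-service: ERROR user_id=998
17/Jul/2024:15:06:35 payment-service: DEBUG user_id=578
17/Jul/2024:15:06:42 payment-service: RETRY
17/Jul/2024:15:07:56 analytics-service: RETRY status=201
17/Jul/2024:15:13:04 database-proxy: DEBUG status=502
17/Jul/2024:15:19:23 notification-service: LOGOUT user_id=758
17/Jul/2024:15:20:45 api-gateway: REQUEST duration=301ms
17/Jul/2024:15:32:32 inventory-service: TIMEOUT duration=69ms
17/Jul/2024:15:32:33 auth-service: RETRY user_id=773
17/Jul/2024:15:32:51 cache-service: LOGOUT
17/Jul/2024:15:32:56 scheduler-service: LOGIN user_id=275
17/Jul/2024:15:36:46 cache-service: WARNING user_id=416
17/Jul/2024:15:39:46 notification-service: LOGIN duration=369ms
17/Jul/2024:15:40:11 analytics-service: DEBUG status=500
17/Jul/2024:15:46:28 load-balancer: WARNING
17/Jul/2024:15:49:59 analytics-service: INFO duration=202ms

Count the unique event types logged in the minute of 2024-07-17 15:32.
4

To count unique event types:

1. Filter events in the minute starting at 2024-07-17 15:32
2. Extract event types from matching entries
3. Count unique types: 4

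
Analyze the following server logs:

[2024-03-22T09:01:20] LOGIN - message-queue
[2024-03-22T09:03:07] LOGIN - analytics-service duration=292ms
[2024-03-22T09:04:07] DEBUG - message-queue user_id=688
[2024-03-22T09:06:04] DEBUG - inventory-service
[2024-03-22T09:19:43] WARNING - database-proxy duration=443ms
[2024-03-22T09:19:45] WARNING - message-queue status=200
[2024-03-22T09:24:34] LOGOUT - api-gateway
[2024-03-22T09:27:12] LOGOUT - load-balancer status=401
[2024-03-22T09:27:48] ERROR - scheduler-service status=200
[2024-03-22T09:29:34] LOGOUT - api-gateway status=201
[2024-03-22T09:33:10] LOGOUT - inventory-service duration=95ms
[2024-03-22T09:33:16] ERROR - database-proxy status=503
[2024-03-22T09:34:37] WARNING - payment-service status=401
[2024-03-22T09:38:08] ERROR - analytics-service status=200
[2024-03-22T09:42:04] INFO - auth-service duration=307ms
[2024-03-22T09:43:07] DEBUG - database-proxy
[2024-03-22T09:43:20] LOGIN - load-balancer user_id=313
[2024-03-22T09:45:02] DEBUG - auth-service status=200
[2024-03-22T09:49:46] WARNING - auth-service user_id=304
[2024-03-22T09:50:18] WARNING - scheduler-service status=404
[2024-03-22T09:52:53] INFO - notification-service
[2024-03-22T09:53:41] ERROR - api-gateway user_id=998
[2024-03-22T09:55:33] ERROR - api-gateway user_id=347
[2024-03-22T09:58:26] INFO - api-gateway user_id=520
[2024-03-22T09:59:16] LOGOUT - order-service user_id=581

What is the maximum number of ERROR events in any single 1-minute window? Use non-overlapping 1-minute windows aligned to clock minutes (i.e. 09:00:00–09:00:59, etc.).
1

To find the burst window:

1. Divide the log period into non-overlapping 1-minute windows starting at 09:00
2. Count ERROR events in each window
3. Find the window with maximum count
4. Maximum events in a window: 1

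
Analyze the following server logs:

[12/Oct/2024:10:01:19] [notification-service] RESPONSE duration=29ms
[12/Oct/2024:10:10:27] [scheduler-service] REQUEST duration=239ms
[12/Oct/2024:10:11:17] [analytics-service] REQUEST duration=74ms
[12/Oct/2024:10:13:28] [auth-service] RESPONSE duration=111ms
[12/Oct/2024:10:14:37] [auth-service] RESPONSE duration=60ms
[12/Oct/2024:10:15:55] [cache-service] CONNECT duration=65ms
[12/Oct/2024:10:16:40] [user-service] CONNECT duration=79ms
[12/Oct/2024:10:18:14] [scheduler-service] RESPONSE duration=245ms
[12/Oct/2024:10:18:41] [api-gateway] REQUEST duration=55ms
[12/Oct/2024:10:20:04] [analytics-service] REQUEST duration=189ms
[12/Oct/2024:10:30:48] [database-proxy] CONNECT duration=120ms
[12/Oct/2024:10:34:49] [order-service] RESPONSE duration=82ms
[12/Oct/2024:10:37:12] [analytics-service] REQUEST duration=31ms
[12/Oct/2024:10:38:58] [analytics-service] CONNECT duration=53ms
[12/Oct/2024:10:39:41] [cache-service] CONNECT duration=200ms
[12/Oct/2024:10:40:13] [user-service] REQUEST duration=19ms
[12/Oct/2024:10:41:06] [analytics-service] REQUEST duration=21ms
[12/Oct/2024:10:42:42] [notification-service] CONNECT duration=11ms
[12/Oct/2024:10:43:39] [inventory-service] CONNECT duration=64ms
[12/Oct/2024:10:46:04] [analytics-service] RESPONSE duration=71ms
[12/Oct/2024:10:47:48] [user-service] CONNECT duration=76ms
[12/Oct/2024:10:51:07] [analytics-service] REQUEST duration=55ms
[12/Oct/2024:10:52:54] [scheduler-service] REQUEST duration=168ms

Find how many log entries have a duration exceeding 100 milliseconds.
7

To count timeouts:

1. Threshold: 100ms
2. Extract duration from each log entry
3. Count entries where duration > 100
4. Timeout count: 7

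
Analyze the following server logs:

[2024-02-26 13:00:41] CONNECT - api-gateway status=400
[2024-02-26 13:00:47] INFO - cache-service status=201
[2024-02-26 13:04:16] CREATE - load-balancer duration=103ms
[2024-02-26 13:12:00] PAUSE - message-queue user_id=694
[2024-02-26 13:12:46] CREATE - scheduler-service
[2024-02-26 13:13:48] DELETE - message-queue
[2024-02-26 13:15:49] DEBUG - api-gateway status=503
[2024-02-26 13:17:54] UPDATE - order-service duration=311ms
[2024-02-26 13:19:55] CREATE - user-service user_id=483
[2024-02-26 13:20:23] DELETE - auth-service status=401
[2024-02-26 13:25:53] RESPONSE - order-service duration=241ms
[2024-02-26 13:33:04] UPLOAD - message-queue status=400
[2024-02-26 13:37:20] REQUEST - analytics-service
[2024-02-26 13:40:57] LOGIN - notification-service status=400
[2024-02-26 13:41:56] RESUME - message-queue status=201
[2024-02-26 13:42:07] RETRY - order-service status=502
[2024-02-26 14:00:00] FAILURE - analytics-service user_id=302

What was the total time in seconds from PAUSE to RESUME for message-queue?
1796

To calculate state duration:

1. Find PAUSE event for message-queue: 2024-02-26 13:12:00
2. Find RESUME event for message-queue: 2024-02-26 13:41:56
3. Calculate duration: 2024-02-26 13:41:56 - 2024-02-26 13:12:00 = 1796 seconds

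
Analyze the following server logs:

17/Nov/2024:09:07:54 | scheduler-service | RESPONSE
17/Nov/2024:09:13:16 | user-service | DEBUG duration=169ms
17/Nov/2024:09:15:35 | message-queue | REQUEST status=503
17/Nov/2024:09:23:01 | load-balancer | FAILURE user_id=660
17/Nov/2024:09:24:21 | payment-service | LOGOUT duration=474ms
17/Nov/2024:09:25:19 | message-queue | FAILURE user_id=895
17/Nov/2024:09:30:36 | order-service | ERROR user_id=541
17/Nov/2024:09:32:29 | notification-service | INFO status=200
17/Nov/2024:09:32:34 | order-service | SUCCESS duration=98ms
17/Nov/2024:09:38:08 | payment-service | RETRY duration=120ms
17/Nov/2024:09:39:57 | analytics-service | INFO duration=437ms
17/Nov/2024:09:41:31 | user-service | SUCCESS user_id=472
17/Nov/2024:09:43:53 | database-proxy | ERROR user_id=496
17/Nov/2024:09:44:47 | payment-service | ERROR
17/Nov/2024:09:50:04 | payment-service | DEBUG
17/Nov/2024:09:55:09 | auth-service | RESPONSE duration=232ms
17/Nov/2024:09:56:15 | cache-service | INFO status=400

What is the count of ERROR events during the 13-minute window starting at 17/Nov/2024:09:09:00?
0

To count events in the time window:

1. Window boundaries: 17/Nov/2024:09:09:00 to 17/Nov/2024:09:22:00
2. Filter for ERROR events within this window
3. Count matching events: 0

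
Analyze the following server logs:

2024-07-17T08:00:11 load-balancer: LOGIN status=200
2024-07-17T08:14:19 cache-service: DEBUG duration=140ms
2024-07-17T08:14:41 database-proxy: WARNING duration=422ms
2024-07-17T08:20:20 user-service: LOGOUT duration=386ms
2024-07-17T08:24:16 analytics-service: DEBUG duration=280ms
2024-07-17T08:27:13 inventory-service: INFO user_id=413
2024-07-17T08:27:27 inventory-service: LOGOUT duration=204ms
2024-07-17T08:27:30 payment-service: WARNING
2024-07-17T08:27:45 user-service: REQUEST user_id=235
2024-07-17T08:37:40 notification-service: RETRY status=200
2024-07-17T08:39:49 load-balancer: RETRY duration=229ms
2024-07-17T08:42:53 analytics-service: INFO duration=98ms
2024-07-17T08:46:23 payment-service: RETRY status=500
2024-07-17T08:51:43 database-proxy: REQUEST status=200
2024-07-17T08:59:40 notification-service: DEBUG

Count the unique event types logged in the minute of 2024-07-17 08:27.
4

To count unique event types:

1. Filter events in the minute starting at 2024-07-17 08:27
2. Extract event types from matching entries
3. Count unique types: 4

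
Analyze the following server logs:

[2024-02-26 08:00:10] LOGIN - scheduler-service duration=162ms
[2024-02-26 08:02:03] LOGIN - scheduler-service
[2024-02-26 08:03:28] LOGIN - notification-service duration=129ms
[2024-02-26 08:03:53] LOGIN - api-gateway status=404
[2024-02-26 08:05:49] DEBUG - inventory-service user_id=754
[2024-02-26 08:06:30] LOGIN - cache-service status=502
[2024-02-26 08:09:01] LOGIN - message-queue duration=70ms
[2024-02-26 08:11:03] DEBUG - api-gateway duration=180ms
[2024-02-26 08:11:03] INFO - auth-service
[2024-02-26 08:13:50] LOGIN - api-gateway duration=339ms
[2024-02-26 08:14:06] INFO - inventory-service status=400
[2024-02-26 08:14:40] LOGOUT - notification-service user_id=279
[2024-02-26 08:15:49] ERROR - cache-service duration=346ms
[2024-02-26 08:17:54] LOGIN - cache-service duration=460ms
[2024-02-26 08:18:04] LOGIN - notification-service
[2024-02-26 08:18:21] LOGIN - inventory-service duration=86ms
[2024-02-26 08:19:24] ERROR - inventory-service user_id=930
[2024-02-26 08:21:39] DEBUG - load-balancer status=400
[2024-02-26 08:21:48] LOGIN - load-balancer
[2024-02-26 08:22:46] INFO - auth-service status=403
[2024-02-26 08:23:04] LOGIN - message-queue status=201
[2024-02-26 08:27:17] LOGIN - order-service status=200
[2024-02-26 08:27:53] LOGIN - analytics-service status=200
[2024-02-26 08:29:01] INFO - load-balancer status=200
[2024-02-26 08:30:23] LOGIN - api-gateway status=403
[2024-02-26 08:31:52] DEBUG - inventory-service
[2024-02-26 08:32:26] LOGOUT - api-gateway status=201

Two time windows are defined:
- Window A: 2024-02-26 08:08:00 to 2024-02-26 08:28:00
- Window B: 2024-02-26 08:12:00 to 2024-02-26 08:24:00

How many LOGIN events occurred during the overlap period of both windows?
6

To find overlap events:

1. Window A: 2024-02-26 08:08:00 to 2024-02-26 08:28:00
2. Window B: 2024-02-26 08:12:00 to 2024-02-26 08:24:00
3. Overlap period: 2024-02-26 08:12:00 to 2024-02-26 08:24:00
4. Count LOGIN events in overlap: 6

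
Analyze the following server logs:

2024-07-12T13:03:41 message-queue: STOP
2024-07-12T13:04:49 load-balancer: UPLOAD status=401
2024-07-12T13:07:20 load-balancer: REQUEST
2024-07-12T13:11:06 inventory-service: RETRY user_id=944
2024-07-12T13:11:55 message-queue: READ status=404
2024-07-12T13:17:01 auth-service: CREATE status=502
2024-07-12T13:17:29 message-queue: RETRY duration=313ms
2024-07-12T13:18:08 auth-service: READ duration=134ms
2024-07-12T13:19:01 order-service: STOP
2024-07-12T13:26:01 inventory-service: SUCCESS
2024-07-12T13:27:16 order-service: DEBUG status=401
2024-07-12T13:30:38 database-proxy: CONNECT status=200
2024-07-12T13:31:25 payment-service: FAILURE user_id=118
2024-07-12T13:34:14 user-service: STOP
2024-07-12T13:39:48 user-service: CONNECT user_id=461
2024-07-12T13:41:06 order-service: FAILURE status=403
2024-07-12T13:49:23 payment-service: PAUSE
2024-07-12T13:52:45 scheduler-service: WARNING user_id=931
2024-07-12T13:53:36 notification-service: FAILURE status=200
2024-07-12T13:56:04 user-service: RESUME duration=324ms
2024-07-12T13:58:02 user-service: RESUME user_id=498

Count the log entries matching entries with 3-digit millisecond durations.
3

To find matching entries:

1. Pattern to match: entries with 3-digit millisecond durations
2. Scan each log entry for the pattern
3. Count matches: 3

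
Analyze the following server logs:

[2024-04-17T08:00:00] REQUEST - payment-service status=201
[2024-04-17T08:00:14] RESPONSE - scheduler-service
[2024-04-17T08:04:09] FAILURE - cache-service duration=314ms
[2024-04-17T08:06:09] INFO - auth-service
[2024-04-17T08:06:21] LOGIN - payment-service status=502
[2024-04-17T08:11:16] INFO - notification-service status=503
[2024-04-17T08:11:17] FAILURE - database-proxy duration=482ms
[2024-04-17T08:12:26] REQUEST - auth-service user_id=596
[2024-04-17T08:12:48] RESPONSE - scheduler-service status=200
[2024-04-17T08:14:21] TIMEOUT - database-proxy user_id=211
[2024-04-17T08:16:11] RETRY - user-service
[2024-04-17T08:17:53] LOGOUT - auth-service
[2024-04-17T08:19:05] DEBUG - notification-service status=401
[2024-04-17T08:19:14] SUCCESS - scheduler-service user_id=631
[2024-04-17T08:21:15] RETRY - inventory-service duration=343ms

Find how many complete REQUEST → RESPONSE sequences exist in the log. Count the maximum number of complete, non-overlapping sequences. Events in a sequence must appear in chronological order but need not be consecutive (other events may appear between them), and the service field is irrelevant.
2

To count sequences:

1. Look for pattern: REQUEST → RESPONSE
2. Greedily scan the log in chronological order, matching each sequence element in turn (ignoring service)
3. Each time the full pattern completes, increment the count and restart matching from the next event
4. Complete non-overlapping sequences found: 2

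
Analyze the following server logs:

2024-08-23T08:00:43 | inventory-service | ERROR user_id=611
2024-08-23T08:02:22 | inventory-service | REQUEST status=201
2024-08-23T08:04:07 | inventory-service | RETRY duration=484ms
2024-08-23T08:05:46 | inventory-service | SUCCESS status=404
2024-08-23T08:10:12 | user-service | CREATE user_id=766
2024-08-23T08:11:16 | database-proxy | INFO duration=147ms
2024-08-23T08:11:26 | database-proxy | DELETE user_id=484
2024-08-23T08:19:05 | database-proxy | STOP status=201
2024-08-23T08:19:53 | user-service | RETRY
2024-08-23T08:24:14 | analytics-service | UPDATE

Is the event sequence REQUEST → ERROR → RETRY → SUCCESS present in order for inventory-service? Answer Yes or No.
No

To verify sequence order:

1. Find all events in sequence REQUEST → ERROR → RETRY → SUCCESS for inventory-service
2. Extract their timestamps
3. Check if timestamps are in ascending order
4. Result: No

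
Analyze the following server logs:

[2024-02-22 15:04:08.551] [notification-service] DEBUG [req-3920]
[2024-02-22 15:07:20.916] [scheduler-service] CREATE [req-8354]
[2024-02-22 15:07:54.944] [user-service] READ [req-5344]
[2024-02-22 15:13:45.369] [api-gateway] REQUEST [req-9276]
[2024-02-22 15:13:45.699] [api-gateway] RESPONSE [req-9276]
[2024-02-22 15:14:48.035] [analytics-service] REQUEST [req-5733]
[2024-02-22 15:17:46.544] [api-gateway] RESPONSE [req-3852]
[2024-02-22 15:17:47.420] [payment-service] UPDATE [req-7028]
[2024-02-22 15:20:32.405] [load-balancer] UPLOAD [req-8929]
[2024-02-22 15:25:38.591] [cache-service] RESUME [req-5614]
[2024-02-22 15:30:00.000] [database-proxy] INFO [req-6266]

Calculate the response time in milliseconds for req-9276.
330

To calculate latency:

1. Find REQUEST with id req-9276: 2024-02-22 15:13:45.369
2. Find RESPONSE with id req-9276: 2024-02-22 15:13:45.699
3. Latency: 2024-02-22 15:13:45.699 - 2024-02-22 15:13:45.369 = 330ms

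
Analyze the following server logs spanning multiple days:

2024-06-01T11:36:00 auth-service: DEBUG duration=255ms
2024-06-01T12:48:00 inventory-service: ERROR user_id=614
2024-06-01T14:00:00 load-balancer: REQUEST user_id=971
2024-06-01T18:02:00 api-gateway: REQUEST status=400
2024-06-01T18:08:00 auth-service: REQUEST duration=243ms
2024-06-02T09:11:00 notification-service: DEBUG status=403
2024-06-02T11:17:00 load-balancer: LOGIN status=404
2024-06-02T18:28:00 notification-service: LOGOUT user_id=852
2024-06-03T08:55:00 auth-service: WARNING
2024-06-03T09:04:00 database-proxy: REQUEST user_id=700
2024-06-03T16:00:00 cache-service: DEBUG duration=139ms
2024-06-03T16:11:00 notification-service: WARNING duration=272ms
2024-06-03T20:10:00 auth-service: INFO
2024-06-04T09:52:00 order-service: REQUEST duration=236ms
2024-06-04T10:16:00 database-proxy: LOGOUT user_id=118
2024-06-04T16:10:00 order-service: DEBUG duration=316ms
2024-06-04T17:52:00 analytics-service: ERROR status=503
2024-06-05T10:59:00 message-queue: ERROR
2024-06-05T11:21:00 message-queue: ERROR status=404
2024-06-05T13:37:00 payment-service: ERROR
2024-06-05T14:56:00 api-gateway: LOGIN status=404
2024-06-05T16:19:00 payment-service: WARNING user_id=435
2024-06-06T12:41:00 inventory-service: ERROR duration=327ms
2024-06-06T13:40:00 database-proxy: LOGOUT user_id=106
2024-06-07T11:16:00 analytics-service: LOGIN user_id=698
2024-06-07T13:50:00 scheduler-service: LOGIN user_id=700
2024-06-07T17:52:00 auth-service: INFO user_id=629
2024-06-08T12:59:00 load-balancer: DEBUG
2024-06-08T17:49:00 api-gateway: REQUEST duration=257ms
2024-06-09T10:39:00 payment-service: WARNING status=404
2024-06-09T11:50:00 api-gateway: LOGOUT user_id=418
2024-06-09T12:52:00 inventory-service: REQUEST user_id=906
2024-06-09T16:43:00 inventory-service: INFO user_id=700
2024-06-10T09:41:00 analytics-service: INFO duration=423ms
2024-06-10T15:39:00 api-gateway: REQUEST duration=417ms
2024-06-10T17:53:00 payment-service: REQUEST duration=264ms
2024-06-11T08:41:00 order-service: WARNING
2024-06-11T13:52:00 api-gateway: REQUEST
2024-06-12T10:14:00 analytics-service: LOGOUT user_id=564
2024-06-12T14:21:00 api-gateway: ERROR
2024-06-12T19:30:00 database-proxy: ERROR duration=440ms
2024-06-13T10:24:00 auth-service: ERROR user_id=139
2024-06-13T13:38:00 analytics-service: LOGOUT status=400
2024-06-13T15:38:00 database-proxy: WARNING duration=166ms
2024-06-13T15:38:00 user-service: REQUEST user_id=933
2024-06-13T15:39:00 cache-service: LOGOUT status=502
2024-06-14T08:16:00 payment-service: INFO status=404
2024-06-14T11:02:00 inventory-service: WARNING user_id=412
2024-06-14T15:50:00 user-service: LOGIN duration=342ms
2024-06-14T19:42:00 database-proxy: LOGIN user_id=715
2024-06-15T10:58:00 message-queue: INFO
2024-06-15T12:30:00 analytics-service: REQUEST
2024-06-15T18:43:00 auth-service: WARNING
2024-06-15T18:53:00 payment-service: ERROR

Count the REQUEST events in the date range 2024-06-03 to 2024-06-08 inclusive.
3

To filter by date range:

1. Date range: 2024-06-03 through 2024-06-08, both dates inclusive
2. Filter for REQUEST events whose date falls in this range
3. Count matching events: 3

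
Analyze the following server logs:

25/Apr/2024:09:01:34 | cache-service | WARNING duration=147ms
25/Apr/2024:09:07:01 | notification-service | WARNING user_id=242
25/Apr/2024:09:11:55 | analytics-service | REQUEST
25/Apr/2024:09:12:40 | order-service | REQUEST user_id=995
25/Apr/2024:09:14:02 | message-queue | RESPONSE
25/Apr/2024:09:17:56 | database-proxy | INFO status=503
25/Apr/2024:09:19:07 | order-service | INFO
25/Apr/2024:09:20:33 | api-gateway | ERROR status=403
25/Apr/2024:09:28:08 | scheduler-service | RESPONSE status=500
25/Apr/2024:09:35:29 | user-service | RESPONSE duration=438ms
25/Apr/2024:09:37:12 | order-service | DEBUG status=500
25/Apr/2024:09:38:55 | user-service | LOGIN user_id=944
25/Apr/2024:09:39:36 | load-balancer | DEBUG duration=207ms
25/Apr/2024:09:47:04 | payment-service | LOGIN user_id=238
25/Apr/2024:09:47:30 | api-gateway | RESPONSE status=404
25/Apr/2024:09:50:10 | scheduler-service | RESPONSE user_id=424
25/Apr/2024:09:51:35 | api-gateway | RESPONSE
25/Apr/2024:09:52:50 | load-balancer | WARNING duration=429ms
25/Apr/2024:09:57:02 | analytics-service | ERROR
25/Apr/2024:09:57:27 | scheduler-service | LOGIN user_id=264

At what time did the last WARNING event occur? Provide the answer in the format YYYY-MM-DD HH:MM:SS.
2024-04-25 09:52:50

To find the last event:

1. Filter for all WARNING events
2. Sort by timestamp
3. Select the last one
4. Timestamp: 2024-04-25 09:52:50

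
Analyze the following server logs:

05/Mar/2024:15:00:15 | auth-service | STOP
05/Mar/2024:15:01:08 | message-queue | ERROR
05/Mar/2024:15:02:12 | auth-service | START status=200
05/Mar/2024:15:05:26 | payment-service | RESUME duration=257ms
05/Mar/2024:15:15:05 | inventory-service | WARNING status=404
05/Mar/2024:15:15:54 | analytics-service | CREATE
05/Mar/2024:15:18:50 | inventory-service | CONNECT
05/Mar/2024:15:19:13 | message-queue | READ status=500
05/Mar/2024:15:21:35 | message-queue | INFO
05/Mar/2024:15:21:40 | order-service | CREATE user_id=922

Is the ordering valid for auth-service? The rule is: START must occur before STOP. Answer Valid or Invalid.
Invalid

To validate ordering:

1. Required order: START → STOP
2. Rule: START must occur before STOP
3. Check actual order of events for auth-service
4. Result: Invalid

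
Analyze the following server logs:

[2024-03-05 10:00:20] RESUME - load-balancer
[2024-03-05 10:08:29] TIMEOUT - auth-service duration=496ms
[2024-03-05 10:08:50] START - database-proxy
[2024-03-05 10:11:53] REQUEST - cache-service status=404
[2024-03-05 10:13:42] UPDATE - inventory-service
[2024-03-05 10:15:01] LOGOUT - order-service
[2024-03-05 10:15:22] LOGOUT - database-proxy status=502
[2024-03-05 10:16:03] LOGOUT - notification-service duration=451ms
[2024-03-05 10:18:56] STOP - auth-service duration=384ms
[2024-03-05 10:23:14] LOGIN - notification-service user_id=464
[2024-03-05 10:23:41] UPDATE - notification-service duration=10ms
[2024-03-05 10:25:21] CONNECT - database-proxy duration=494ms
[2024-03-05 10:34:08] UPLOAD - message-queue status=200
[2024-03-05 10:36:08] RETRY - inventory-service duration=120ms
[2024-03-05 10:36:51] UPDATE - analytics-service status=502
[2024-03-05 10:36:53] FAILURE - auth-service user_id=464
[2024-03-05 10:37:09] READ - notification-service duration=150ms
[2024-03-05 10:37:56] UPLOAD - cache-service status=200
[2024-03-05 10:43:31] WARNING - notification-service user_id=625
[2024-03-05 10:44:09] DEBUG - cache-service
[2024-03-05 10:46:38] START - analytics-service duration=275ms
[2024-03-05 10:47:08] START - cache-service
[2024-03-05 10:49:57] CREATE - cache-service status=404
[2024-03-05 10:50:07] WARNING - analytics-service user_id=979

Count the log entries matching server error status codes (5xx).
2

To find matching entries:

1. Pattern to match: server error status codes (5xx)
2. Scan each log entry for the pattern
3. Count matches: 2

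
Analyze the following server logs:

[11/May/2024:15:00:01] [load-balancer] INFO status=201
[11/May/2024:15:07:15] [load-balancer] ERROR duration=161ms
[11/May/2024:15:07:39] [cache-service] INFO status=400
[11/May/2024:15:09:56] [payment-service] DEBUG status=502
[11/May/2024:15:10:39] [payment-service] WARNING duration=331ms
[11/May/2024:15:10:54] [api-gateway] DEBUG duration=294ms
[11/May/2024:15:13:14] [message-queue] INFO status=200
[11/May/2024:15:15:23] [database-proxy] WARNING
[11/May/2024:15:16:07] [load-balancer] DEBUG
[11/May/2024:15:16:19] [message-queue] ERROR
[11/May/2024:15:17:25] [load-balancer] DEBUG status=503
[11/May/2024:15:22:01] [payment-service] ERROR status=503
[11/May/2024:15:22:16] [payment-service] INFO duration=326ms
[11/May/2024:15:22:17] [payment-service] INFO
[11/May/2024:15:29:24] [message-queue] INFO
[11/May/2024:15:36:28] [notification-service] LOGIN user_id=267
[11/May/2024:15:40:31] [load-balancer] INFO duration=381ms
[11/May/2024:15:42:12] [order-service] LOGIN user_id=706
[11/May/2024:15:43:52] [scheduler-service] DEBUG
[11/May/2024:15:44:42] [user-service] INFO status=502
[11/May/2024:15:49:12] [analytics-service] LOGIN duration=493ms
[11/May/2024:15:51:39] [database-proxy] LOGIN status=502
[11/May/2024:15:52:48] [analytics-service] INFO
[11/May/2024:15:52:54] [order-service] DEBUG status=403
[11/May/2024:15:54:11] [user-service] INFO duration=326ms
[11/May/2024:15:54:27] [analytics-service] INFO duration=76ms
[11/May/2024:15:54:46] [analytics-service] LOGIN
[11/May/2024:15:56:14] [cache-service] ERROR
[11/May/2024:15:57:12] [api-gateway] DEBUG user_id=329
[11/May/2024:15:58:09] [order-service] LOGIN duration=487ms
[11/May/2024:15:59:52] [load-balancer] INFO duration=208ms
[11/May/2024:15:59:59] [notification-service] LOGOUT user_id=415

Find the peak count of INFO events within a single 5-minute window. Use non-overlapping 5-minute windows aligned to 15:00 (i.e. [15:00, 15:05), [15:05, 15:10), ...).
3

To find the burst window:

1. Divide the log period into non-overlapping 5-minute windows starting at 15:00
2. Count INFO events in each window
3. Find the window with maximum count
4. Maximum events in a window: 3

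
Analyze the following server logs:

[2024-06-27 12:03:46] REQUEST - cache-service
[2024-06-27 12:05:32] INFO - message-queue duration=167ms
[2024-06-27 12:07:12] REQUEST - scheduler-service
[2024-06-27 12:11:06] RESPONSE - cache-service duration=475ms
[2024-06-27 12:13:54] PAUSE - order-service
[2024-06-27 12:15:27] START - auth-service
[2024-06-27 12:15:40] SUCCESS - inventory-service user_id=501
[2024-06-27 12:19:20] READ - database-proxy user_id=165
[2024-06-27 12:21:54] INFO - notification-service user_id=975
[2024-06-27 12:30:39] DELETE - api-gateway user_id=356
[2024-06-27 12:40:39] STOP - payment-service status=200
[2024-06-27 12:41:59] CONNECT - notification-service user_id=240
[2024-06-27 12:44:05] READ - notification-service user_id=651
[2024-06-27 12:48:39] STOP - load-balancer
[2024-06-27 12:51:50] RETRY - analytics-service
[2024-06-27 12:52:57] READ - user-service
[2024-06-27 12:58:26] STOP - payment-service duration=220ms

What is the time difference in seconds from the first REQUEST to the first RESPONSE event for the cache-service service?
440

To find the time between events:

1. Locate the first REQUEST event for cache-service: 2024-06-27 12:03:46
2. Locate the first RESPONSE event for cache-service: 2024-06-27 12:11:06
3. Calculate the difference: 2024-06-27 12:11:06 - 2024-06-27 12:03:46 = 440 seconds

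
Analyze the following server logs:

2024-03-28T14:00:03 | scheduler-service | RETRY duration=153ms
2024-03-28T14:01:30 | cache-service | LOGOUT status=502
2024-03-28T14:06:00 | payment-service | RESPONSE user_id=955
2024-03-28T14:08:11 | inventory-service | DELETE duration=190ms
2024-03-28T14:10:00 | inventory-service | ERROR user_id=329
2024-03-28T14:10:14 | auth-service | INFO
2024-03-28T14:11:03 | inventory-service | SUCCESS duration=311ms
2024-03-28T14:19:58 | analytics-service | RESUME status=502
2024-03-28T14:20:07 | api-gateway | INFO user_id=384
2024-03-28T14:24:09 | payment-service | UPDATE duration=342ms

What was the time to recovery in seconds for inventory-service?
63

To calculate recovery time:

1. Find ERROR event for inventory-service: 2024-03-28T14:10:00
2. Find next SUCCESS event for inventory-service: 2024-03-28T14:11:03
3. Recovery time: 2024-03-28T14:11:03 - 2024-03-28T14:10:00 = 63 seconds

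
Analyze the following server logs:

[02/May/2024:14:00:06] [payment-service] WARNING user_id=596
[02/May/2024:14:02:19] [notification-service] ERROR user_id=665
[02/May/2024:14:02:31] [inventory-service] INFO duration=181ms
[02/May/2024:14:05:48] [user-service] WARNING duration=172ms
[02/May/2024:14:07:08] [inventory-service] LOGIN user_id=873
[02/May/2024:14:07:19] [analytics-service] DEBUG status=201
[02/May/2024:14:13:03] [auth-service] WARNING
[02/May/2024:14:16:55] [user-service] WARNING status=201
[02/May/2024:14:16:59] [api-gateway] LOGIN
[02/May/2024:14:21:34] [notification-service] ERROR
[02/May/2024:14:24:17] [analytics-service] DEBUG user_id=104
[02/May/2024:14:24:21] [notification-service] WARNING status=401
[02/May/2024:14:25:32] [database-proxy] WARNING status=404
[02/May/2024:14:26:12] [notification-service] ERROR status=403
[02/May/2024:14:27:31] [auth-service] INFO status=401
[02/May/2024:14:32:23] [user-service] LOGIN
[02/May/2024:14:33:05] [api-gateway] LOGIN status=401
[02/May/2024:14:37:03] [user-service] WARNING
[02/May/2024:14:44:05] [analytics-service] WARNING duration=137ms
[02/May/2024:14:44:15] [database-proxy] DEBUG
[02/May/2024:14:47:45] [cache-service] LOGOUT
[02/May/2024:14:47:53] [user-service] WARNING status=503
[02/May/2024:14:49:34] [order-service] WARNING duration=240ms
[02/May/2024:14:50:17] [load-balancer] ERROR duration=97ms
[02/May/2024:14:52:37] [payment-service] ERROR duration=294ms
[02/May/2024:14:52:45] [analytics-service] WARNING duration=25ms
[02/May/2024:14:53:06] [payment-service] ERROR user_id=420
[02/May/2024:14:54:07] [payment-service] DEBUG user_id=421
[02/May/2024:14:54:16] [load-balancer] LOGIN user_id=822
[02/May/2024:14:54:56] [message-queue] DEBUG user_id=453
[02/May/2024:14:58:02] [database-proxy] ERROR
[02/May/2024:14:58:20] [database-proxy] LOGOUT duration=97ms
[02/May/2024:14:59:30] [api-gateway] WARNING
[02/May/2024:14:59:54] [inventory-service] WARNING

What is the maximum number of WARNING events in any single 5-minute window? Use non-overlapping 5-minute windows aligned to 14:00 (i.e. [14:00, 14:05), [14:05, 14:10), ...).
2

To find the burst window:

1. Divide the log period into non-overlapping 5-minute windows starting at 14:00
2. Count WARNING events in each window
3. Find the window with maximum count
4. Maximum events in a window: 2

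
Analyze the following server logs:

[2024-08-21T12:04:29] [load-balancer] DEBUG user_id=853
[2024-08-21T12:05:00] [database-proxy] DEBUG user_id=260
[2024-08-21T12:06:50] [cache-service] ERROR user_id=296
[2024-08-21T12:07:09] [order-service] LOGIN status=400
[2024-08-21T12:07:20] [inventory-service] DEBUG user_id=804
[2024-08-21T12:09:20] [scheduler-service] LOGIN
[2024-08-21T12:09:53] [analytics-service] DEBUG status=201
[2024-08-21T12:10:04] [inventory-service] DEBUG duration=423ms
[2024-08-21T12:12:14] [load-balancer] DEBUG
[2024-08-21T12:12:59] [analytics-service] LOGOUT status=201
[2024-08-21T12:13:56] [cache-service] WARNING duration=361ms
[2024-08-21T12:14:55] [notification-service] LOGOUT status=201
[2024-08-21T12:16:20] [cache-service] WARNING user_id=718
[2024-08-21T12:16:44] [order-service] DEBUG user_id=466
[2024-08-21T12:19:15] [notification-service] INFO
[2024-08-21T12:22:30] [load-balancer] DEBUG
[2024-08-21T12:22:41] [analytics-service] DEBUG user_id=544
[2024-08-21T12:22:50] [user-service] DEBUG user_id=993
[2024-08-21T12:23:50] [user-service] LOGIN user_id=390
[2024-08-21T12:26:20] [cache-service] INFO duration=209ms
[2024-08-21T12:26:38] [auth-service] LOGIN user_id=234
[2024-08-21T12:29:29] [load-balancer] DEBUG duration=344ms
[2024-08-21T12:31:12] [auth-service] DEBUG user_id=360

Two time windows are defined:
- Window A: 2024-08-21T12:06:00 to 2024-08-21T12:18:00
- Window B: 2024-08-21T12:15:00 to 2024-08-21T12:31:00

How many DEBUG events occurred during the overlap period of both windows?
1

To find overlap events:

1. Window A: 2024-08-21T12:06:00 to 2024-08-21T12:18:00
2. Window B: 2024-08-21T12:15:00 to 2024-08-21T12:31:00
3. Overlap period: 2024-08-21T12:15:00 to 2024-08-21T12:18:00
4. Count DEBUG events in overlap: 1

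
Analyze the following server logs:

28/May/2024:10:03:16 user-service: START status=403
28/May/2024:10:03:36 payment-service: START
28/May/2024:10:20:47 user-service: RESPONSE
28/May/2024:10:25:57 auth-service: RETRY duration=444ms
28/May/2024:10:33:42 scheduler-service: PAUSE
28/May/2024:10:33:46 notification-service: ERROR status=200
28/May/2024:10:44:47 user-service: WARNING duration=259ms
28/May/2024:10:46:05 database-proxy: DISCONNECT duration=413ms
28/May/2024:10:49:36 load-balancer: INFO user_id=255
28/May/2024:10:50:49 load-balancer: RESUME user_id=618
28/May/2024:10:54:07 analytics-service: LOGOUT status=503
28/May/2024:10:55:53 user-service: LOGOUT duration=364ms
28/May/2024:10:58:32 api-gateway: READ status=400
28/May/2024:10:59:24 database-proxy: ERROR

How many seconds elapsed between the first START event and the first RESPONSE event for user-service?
1051

To find the time between events:

1. Locate the first START event for user-service: 28/May/2024:10:03:16
2. Locate the first RESPONSE event for user-service: 28/May/2024:10:20:47
3. Calculate the difference: 28/May/2024:10:20:47 - 28/May/2024:10:03:16 = 1051 seconds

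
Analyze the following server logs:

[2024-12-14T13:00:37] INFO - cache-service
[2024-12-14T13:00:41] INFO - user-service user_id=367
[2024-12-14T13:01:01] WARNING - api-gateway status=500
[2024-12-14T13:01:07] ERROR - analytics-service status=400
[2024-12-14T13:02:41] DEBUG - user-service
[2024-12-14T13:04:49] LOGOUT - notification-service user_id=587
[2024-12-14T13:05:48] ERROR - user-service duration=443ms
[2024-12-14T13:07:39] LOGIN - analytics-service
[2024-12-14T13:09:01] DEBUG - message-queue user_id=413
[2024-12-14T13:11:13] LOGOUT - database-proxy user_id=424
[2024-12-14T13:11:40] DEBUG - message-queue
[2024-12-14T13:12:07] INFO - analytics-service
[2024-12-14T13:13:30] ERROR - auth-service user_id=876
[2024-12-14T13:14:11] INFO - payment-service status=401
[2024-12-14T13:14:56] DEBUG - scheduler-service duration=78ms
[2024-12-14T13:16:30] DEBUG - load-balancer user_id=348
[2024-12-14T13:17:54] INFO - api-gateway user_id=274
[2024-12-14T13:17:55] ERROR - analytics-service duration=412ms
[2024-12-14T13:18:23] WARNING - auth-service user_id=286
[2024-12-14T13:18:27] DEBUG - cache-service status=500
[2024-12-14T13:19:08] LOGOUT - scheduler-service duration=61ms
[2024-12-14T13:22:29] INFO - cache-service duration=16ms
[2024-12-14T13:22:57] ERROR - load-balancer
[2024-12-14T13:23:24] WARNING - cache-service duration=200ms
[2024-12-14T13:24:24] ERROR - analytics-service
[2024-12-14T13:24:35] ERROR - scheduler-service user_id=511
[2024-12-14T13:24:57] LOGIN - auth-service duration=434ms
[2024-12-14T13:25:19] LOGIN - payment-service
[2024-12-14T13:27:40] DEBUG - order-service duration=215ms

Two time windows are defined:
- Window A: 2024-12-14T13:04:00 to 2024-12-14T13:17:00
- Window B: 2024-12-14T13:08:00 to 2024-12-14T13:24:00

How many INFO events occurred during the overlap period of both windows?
2

To find overlap events:

1. Window A: 2024-12-14T13:04:00 to 2024-12-14T13:17:00
2. Window B: 2024-12-14T13:08:00 to 2024-12-14T13:24:00
3. Overlap period: 2024-12-14T13:08:00 to 2024-12-14T13:17:00
4. Count INFO events in overlap: 2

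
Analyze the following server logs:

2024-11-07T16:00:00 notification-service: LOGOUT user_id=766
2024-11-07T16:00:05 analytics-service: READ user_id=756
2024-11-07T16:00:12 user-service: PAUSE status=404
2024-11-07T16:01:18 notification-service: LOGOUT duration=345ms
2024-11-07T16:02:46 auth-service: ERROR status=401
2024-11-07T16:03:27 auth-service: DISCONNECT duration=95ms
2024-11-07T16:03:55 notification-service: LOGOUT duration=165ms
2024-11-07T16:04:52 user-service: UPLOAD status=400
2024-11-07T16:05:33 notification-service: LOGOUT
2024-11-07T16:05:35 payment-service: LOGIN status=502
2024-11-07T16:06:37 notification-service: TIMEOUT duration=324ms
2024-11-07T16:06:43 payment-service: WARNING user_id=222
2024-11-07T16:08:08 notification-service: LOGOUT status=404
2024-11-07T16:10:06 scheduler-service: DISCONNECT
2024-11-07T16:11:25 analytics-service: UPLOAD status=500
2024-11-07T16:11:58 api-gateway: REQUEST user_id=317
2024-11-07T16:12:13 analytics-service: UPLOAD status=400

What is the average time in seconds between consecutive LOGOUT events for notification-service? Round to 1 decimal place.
122.0

To calculate average interval:

1. Find all LOGOUT events for notification-service in order
2. Calculate time gaps between consecutive events
3. Compute mean of gaps: 488 / 4 = 122.0 seconds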